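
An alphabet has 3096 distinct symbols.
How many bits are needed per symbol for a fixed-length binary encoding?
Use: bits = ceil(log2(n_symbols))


log2(3096) = 11.5962
Bracket: 2^11 = 2048 < 3096 <= 2^12 = 4096
So ceil(log2(3096)) = 12

bits = ceil(log2(3096)) = ceil(11.5962) = 12 bits


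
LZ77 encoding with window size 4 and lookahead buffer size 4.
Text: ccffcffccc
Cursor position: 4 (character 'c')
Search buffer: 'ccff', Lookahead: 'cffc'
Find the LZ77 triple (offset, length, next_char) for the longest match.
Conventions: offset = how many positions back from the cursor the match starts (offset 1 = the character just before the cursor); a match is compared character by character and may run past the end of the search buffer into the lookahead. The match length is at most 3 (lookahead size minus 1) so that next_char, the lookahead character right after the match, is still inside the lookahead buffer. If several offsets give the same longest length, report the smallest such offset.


Try each offset into the search buffer:
  offset=1 (pos 3, char 'f'): match length 0
  offset=2 (pos 2, char 'f'): match length 0
  offset=3 (pos 1, char 'c'): match length 3
  offset=4 (pos 0, char 'c'): match length 1
Longest match has length 3 at offset 3.
next_char = character at position 4 + 3 = 7 -> 'c'

Best match: offset=3, length=3 (matching 'cff' starting at position 1)
LZ77 triple: (3, 3, 'c')


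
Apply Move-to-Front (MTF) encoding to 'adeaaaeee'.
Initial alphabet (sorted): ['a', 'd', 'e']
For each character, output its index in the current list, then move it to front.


MTF encoding:
'a': index 0 in ['a', 'd', 'e'] -> ['a', 'd', 'e']
'd': index 1 in ['a', 'd', 'e'] -> ['d', 'a', 'e']
'e': index 2 in ['d', 'a', 'e'] -> ['e', 'd', 'a']
'a': index 2 in ['e', 'd', 'a'] -> ['a', 'e', 'd']
'a': index 0 in ['a', 'e', 'd'] -> ['a', 'e', 'd']
'a': index 0 in ['a', 'e', 'd'] -> ['a', 'e', 'd']
'e': index 1 in ['a', 'e', 'd'] -> ['e', 'a', 'd']
'e': index 0 in ['e', 'a', 'd'] -> ['e', 'a', 'd']
'e': index 0 in ['e', 'a', 'd'] -> ['e', 'a', 'd']


Output: [0, 1, 2, 2, 0, 0, 1, 0, 0]


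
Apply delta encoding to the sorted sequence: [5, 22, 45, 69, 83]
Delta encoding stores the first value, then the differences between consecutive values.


First value: 5
Deltas:
  22 - 5 = 17
  45 - 22 = 23
  69 - 45 = 24
  83 - 69 = 14


Delta encoded: [5, 17, 23, 24, 14]


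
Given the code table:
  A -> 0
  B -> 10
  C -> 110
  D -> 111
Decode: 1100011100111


Decoding:
110 -> C
0 -> A
0 -> A
111 -> D
0 -> A
0 -> A
111 -> D


Result: CAADAAD


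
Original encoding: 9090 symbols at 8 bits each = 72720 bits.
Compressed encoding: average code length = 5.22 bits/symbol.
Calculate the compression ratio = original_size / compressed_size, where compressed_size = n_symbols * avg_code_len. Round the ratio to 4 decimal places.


original_size = n_symbols * orig_bits = 9090 * 8 = 72720 bits
compressed_size = n_symbols * avg_code_len = 9090 * 5.22 = 47449.8 bits
ratio = original_size / compressed_size = 72720 / 47449.8 = 1.5326

Compression ratio = 1.5326


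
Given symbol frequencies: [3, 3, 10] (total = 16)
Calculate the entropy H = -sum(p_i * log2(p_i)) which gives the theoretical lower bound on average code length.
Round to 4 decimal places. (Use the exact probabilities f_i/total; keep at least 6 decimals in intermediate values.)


Per-symbol terms -p_i * log2(p_i) with p_i = f_i/16:
  p = 3/16 = 0.187500: log2(p) = -2.415037, -p*log2(p) = 0.452820
  p = 3/16 = 0.187500: log2(p) = -2.415037, -p*log2(p) = 0.452820
  p = 10/16 = 0.625000: log2(p) = -0.678072, -p*log2(p) = 0.423795
H = 0.452820 + 0.452820 + 0.423795 = 1.329435

H = 1.3294 bits/symbol


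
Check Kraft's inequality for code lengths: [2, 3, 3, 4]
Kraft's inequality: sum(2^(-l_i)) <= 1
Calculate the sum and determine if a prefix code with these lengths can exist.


Sum = 2^(-2) + 2^(-3) + 2^(-3) + 2^(-4)
    = 0.25 + 0.125 + 0.125 + 0.0625
    = 9/16 = 0.5625
Since 0.5625 <= 1, Kraft's inequality IS satisfied.
A prefix code with these lengths CAN exist.

Kraft sum = 0.5625. Satisfied.


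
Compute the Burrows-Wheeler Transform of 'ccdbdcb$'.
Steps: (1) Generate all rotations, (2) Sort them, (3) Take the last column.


Rotations (sorted):
  0: $ccdbdcb -> last char: b
  1: b$ccdbdc -> last char: c
  2: bdcb$ccd -> last char: d
  3: cb$ccdbd -> last char: d
  4: ccdbdcb$ -> last char: $
  5: cdbdcb$c -> last char: c
  6: dbdcb$cc -> last char: c
  7: dcb$ccdb -> last char: b


BWT = bcdd$ccb


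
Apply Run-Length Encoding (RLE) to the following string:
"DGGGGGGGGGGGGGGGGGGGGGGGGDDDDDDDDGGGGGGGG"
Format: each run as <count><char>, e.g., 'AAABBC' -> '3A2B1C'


Scanning runs left to right:
  i=0: run of 'D' x 1 -> '1D'
  i=1: run of 'G' x 24 -> '24G'
  i=25: run of 'D' x 8 -> '8D'
  i=33: run of 'G' x 8 -> '8G'

RLE = 1D24G8D8G


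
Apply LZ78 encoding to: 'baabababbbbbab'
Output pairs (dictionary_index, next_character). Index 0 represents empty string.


LZ78 encoding steps:
Dictionary: {0: ''}
Step 1: w='' (idx 0), next='b' -> output (0, 'b'), add 'b' as idx 1
Step 2: w='' (idx 0), next='a' -> output (0, 'a'), add 'a' as idx 2
Step 3: w='a' (idx 2), next='b' -> output (2, 'b'), add 'ab' as idx 3
Step 4: w='ab' (idx 3), next='a' -> output (3, 'a'), add 'aba' as idx 4
Step 5: w='b' (idx 1), next='b' -> output (1, 'b'), add 'bb' as idx 5
Step 6: w='bb' (idx 5), next='b' -> output (5, 'b'), add 'bbb' as idx 6
Step 7: w='ab' (idx 3), end of input -> output (3, '')


Encoded: [(0, 'b'), (0, 'a'), (2, 'b'), (3, 'a'), (1, 'b'), (5, 'b'), (3, '')]


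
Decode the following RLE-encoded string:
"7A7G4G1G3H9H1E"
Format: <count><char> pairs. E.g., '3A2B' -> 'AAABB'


Expanding each <count><char> pair:
  7A -> 'AAAAAAA'
  7G -> 'GGGGGGG'
  4G -> 'GGGG'
  1G -> 'G'
  3H -> 'HHH'
  9H -> 'HHHHHHHHH'
  1E -> 'E'

Decoded = AAAAAAAGGGGGGGGGGGGHHHHHHHHHHHHE


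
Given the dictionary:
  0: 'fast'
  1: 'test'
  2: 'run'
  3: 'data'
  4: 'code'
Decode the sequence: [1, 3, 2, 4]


Look up each index in the dictionary:
  1 -> 'test'
  3 -> 'data'
  2 -> 'run'
  4 -> 'code'

Decoded: "test data run code"


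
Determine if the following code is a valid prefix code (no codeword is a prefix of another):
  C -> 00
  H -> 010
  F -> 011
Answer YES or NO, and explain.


Checking each pair (does one codeword prefix another?):
  C='00' vs H='010': no prefix
  C='00' vs F='011': no prefix
  H='010' vs C='00': no prefix
  H='010' vs F='011': no prefix
  F='011' vs C='00': no prefix
  F='011' vs H='010': no prefix
No violation found over all pairs.

YES -- this is a valid prefix code. No codeword is a prefix of any other codeword.


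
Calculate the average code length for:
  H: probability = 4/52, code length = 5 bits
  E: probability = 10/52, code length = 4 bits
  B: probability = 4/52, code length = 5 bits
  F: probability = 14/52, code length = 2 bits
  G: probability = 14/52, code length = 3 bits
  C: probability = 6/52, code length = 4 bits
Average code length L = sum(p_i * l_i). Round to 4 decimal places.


Weighted contributions p_i * l_i:
  H: (4/52) * 5 = 20/52
  E: (10/52) * 4 = 40/52
  B: (4/52) * 5 = 20/52
  F: (14/52) * 2 = 28/52
  G: (14/52) * 3 = 42/52
  C: (6/52) * 4 = 24/52
Sum = (20 + 40 + 20 + 28 + 42 + 24)/52 = 174/52

L = 174/52 = 3.3462 bits/symbol


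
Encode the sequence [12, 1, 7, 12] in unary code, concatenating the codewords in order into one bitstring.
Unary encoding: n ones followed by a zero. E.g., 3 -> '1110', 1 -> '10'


Encode each number as n ones followed by a terminating 0:
  12 -> 1111111111110 (13 bits)
  1 -> 10 (2 bits)
  7 -> 11111110 (8 bits)
  12 -> 1111111111110 (13 bits)
Total length = 13 + 2 + 8 + 13 = 36 bits.

Unary([12, 1, 7, 12]) = 111111111111010111111101111111111110 (36 bits)


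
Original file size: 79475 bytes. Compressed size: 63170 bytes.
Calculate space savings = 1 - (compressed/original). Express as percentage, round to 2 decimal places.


ratio = compressed/original = 63170/79475 = 0.794841
savings = 1 - ratio = 1 - 0.794841 = 0.205159
as a percentage: 0.205159 * 100 = 20.52%

Space savings = 1 - 63170/79475 = 20.52%


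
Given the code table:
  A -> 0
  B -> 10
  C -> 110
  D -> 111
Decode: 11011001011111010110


Decoding:
110 -> C
110 -> C
0 -> A
10 -> B
111 -> D
110 -> C
10 -> B
110 -> C


Result: CCABDCBC


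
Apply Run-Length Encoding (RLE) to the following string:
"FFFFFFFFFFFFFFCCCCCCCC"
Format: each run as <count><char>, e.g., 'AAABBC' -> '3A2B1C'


Scanning runs left to right:
  i=0: run of 'F' x 14 -> '14F'
  i=14: run of 'C' x 8 -> '8C'

RLE = 14F8C


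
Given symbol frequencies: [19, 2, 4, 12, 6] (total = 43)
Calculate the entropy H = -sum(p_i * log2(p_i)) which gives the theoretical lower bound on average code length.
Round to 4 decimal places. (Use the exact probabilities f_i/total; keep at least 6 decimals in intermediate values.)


Per-symbol terms -p_i * log2(p_i) with p_i = f_i/43:
  p = 19/43 = 0.441860: log2(p) = -1.178337, -p*log2(p) = 0.520661
  p = 2/43 = 0.046512: log2(p) = -4.426265, -p*log2(p) = 0.205873
  p = 4/43 = 0.093023: log2(p) = -3.426265, -p*log2(p) = 0.318722
  p = 12/43 = 0.279070: log2(p) = -1.841302, -p*log2(p) = 0.513852
  p = 6/43 = 0.139535: log2(p) = -2.841302, -p*log2(p) = 0.396461
H = 0.520661 + 0.205873 + 0.318722 + 0.513852 + 0.396461 = 1.955569

H = 1.9556 bits/symbol


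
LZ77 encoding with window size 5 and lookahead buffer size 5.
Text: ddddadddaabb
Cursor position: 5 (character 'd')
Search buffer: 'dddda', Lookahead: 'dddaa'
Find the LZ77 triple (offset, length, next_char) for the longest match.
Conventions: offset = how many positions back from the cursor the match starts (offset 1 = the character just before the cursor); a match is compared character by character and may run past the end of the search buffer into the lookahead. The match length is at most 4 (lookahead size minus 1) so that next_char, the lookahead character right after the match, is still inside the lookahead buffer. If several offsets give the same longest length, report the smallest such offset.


Try each offset into the search buffer:
  offset=1 (pos 4, char 'a'): match length 0
  offset=2 (pos 3, char 'd'): match length 1
  offset=3 (pos 2, char 'd'): match length 2
  offset=4 (pos 1, char 'd'): match length 4
  offset=5 (pos 0, char 'd'): match length 3
Longest match has length 4 at offset 4.
next_char = character at position 5 + 4 = 9 -> 'a'

Best match: offset=4, length=4 (matching 'ddda' starting at position 1)
LZ77 triple: (4, 4, 'a')


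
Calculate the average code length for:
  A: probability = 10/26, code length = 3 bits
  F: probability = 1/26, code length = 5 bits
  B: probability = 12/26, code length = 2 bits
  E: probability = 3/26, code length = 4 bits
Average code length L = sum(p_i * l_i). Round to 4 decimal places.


Weighted contributions p_i * l_i:
  A: (10/26) * 3 = 30/26
  F: (1/26) * 5 = 5/26
  B: (12/26) * 2 = 24/26
  E: (3/26) * 4 = 12/26
Sum = (30 + 5 + 24 + 12)/26 = 71/26

L = 71/26 = 2.7308 bits/symbol


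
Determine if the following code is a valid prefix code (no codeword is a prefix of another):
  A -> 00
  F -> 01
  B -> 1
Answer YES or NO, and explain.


Checking each pair (does one codeword prefix another?):
  A='00' vs F='01': no prefix
  A='00' vs B='1': no prefix
  F='01' vs A='00': no prefix
  F='01' vs B='1': no prefix
  B='1' vs A='00': no prefix
  B='1' vs F='01': no prefix
No violation found over all pairs.

YES -- this is a valid prefix code. No codeword is a prefix of any other codeword.


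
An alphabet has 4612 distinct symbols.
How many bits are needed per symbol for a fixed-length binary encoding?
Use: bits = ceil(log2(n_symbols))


log2(4612) = 12.1712
Bracket: 2^12 = 4096 < 4612 <= 2^13 = 8192
So ceil(log2(4612)) = 13

bits = ceil(log2(4612)) = ceil(12.1712) = 13 bits


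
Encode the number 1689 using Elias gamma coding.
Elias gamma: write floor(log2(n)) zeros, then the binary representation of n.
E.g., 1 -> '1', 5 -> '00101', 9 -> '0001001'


num_bits = floor(log2(1689)) + 1 = 11
leading_zeros = num_bits - 1 = 10
binary(1689) = 11010011001

Elias gamma(1689) = '0000000000' + '11010011001' = 000000000011010011001 (21 bits)


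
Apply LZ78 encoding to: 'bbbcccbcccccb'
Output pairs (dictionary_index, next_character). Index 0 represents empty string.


LZ78 encoding steps:
Dictionary: {0: ''}
Step 1: w='' (idx 0), next='b' -> output (0, 'b'), add 'b' as idx 1
Step 2: w='b' (idx 1), next='b' -> output (1, 'b'), add 'bb' as idx 2
Step 3: w='' (idx 0), next='c' -> output (0, 'c'), add 'c' as idx 3
Step 4: w='c' (idx 3), next='c' -> output (3, 'c'), add 'cc' as idx 4
Step 5: w='b' (idx 1), next='c' -> output (1, 'c'), add 'bc' as idx 5
Step 6: w='cc' (idx 4), next='c' -> output (4, 'c'), add 'ccc' as idx 6
Step 7: w='c' (idx 3), next='b' -> output (3, 'b'), add 'cb' as idx 7


Encoded: [(0, 'b'), (1, 'b'), (0, 'c'), (3, 'c'), (1, 'c'), (4, 'c'), (3, 'b')]


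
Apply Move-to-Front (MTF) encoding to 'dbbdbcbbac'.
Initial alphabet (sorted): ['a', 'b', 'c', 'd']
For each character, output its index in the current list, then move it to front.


MTF encoding:
'd': index 3 in ['a', 'b', 'c', 'd'] -> ['d', 'a', 'b', 'c']
'b': index 2 in ['d', 'a', 'b', 'c'] -> ['b', 'd', 'a', 'c']
'b': index 0 in ['b', 'd', 'a', 'c'] -> ['b', 'd', 'a', 'c']
'd': index 1 in ['b', 'd', 'a', 'c'] -> ['d', 'b', 'a', 'c']
'b': index 1 in ['d', 'b', 'a', 'c'] -> ['b', 'd', 'a', 'c']
'c': index 3 in ['b', 'd', 'a', 'c'] -> ['c', 'b', 'd', 'a']
'b': index 1 in ['c', 'b', 'd', 'a'] -> ['b', 'c', 'd', 'a']
'b': index 0 in ['b', 'c', 'd', 'a'] -> ['b', 'c', 'd', 'a']
'a': index 3 in ['b', 'c', 'd', 'a'] -> ['a', 'b', 'c', 'd']
'c': index 2 in ['a', 'b', 'c', 'd'] -> ['c', 'a', 'b', 'd']


Output: [3, 2, 0, 1, 1, 3, 1, 0, 3, 2]


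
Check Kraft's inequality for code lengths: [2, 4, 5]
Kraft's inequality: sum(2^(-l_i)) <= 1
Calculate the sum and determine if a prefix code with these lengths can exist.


Sum = 2^(-2) + 2^(-4) + 2^(-5)
    = 0.25 + 0.0625 + 0.03125
    = 11/32 = 0.34375
Since 0.34375 <= 1, Kraft's inequality IS satisfied.
A prefix code with these lengths CAN exist.

Kraft sum = 0.34375. Satisfied.


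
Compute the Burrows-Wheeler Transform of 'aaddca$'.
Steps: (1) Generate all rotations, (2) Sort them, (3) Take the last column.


Rotations (sorted):
  0: $aaddca -> last char: a
  1: a$aaddc -> last char: c
  2: aaddca$ -> last char: $
  3: addca$a -> last char: a
  4: ca$aadd -> last char: d
  5: dca$aad -> last char: d
  6: ddca$aa -> last char: a


BWT = ac$adda


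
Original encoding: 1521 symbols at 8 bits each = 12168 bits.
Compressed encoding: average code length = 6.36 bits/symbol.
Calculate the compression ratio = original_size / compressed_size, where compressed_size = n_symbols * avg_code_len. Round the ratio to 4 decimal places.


original_size = n_symbols * orig_bits = 1521 * 8 = 12168 bits
compressed_size = n_symbols * avg_code_len = 1521 * 6.36 = 9673.56 bits
ratio = original_size / compressed_size = 12168 / 9673.56 = 1.2579

Compression ratio = 1.2579


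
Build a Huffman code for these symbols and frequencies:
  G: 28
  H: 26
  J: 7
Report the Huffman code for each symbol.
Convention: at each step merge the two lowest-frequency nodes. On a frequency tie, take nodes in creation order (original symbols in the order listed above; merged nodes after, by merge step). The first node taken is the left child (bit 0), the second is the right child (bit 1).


Huffman tree construction:
Step 1: Merge J(7) + H(26) = 33
Step 2: Merge G(28) + (J+H)(33) = 61
Read each symbol's code off the tree from the root (left child = 0, right child = 1).

Codes:
  G: 0 (length 1)
  H: 11 (length 2)
  J: 10 (length 2)
Average code length: 94/61 = 1.5410 bits/symbol


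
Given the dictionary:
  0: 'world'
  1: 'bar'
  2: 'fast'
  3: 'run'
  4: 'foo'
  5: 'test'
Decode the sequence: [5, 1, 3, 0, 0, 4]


Look up each index in the dictionary:
  5 -> 'test'
  1 -> 'bar'
  3 -> 'run'
  0 -> 'world'
  0 -> 'world'
  4 -> 'foo'

Decoded: "test bar run world world foo"


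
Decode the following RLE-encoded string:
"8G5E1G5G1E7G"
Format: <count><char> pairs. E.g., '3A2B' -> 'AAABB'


Expanding each <count><char> pair:
  8G -> 'GGGGGGGG'
  5E -> 'EEEEE'
  1G -> 'G'
  5G -> 'GGGGG'
  1E -> 'E'
  7G -> 'GGGGGGG'

Decoded = GGGGGGGGEEEEEGGGGGGEGGGGGGG


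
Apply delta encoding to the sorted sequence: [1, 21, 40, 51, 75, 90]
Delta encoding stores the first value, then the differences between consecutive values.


First value: 1
Deltas:
  21 - 1 = 20
  40 - 21 = 19
  51 - 40 = 11
  75 - 51 = 24
  90 - 75 = 15


Delta encoded: [1, 20, 19, 11, 24, 15]


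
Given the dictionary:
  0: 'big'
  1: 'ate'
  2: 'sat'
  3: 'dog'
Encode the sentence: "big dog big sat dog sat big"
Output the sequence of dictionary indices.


Look up each word in the dictionary:
  'big' -> 0
  'dog' -> 3
  'big' -> 0
  'sat' -> 2
  'dog' -> 3
  'sat' -> 2
  'big' -> 0

Encoded: [0, 3, 0, 2, 3, 2, 0]


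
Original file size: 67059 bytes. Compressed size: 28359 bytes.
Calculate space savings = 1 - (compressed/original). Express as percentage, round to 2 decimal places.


ratio = compressed/original = 28359/67059 = 0.422896
savings = 1 - ratio = 1 - 0.422896 = 0.577104
as a percentage: 0.577104 * 100 = 57.71%

Space savings = 1 - 28359/67059 = 57.71%


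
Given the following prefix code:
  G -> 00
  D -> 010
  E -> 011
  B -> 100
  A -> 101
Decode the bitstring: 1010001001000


Decoding step by step:
Bits 101 -> A
Bits 00 -> G
Bits 010 -> D
Bits 010 -> D
Bits 00 -> G


Decoded message: AGDDG


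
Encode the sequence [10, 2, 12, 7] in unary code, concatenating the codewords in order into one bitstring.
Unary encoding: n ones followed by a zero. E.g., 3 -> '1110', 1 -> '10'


Encode each number as n ones followed by a terminating 0:
  10 -> 11111111110 (11 bits)
  2 -> 110 (3 bits)
  12 -> 1111111111110 (13 bits)
  7 -> 11111110 (8 bits)
Total length = 11 + 3 + 13 + 8 = 35 bits.

Unary([10, 2, 12, 7]) = 11111111110110111111111111011111110 (35 bits)


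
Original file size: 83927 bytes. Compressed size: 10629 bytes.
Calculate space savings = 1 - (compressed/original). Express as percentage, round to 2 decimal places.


ratio = compressed/original = 10629/83927 = 0.126646
savings = 1 - ratio = 1 - 0.126646 = 0.873354
as a percentage: 0.873354 * 100 = 87.34%

Space savings = 1 - 10629/83927 = 87.34%


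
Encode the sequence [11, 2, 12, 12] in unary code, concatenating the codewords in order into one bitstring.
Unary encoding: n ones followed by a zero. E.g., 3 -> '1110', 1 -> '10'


Encode each number as n ones followed by a terminating 0:
  11 -> 111111111110 (12 bits)
  2 -> 110 (3 bits)
  12 -> 1111111111110 (13 bits)
  12 -> 1111111111110 (13 bits)
Total length = 12 + 3 + 13 + 13 = 41 bits.

Unary([11, 2, 12, 12]) = 11111111111011011111111111101111111111110 (41 bits)


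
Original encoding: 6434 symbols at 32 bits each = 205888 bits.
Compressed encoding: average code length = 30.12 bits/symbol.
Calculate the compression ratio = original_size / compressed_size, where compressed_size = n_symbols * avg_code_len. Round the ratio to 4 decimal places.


original_size = n_symbols * orig_bits = 6434 * 32 = 205888 bits
compressed_size = n_symbols * avg_code_len = 6434 * 30.12 = 193792.08 bits
ratio = original_size / compressed_size = 205888 / 193792.08 = 1.0624

Compression ratio = 1.0624


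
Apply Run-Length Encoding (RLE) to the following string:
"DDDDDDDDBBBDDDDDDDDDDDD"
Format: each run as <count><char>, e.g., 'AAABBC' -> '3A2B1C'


Scanning runs left to right:
  i=0: run of 'D' x 8 -> '8D'
  i=8: run of 'B' x 3 -> '3B'
  i=11: run of 'D' x 12 -> '12D'

RLE = 8D3B12D


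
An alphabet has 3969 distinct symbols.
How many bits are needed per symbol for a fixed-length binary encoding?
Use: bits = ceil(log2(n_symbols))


log2(3969) = 11.9546
Bracket: 2^11 = 2048 < 3969 <= 2^12 = 4096
So ceil(log2(3969)) = 12

bits = ceil(log2(3969)) = ceil(11.9546) = 12 bits


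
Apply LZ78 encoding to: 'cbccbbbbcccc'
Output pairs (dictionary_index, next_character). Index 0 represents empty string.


LZ78 encoding steps:
Dictionary: {0: ''}
Step 1: w='' (idx 0), next='c' -> output (0, 'c'), add 'c' as idx 1
Step 2: w='' (idx 0), next='b' -> output (0, 'b'), add 'b' as idx 2
Step 3: w='c' (idx 1), next='c' -> output (1, 'c'), add 'cc' as idx 3
Step 4: w='b' (idx 2), next='b' -> output (2, 'b'), add 'bb' as idx 4
Step 5: w='bb' (idx 4), next='c' -> output (4, 'c'), add 'bbc' as idx 5
Step 6: w='cc' (idx 3), next='c' -> output (3, 'c'), add 'ccc' as idx 6


Encoded: [(0, 'c'), (0, 'b'), (1, 'c'), (2, 'b'), (4, 'c'), (3, 'c')]


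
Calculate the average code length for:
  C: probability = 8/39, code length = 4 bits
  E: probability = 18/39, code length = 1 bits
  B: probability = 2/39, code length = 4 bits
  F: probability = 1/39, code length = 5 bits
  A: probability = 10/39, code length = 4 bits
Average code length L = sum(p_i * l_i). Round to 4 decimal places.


Weighted contributions p_i * l_i:
  C: (8/39) * 4 = 32/39
  E: (18/39) * 1 = 18/39
  B: (2/39) * 4 = 8/39
  F: (1/39) * 5 = 5/39
  A: (10/39) * 4 = 40/39
Sum = (32 + 18 + 8 + 5 + 40)/39 = 103/39

L = 103/39 = 2.6410 bits/symbol


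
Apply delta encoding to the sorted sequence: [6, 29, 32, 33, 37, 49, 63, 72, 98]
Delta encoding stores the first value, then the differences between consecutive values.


First value: 6
Deltas:
  29 - 6 = 23
  32 - 29 = 3
  33 - 32 = 1
  37 - 33 = 4
  49 - 37 = 12
  63 - 49 = 14
  72 - 63 = 9
  98 - 72 = 26


Delta encoded: [6, 23, 3, 1, 4, 12, 14, 9, 26]


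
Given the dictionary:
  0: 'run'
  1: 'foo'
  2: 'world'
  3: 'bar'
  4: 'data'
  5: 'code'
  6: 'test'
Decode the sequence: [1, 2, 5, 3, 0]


Look up each index in the dictionary:
  1 -> 'foo'
  2 -> 'world'
  5 -> 'code'
  3 -> 'bar'
  0 -> 'run'

Decoded: "foo world code bar run"


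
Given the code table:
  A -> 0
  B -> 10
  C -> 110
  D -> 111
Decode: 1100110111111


Decoding:
110 -> C
0 -> A
110 -> C
111 -> D
111 -> D


Result: CACDD


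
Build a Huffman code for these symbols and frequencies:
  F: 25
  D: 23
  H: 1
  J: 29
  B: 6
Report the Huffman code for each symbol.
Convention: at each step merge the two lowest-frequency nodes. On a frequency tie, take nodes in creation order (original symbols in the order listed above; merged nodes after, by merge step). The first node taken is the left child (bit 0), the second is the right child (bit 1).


Huffman tree construction:
Step 1: Merge H(1) + B(6) = 7
Step 2: Merge (H+B)(7) + D(23) = 30
Step 3: Merge F(25) + J(29) = 54
Step 4: Merge ((H+B)+D)(30) + (F+J)(54) = 84
Read each symbol's code off the tree from the root (left child = 0, right child = 1).

Codes:
  F: 10 (length 2)
  D: 01 (length 2)
  H: 000 (length 3)
  J: 11 (length 2)
  B: 001 (length 3)
Average code length: 175/84 = 2.0833 bits/symbol


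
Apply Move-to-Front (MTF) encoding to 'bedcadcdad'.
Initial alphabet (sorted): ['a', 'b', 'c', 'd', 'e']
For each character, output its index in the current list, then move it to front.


MTF encoding:
'b': index 1 in ['a', 'b', 'c', 'd', 'e'] -> ['b', 'a', 'c', 'd', 'e']
'e': index 4 in ['b', 'a', 'c', 'd', 'e'] -> ['e', 'b', 'a', 'c', 'd']
'd': index 4 in ['e', 'b', 'a', 'c', 'd'] -> ['d', 'e', 'b', 'a', 'c']
'c': index 4 in ['d', 'e', 'b', 'a', 'c'] -> ['c', 'd', 'e', 'b', 'a']
'a': index 4 in ['c', 'd', 'e', 'b', 'a'] -> ['a', 'c', 'd', 'e', 'b']
'd': index 2 in ['a', 'c', 'd', 'e', 'b'] -> ['d', 'a', 'c', 'e', 'b']
'c': index 2 in ['d', 'a', 'c', 'e', 'b'] -> ['c', 'd', 'a', 'e', 'b']
'd': index 1 in ['c', 'd', 'a', 'e', 'b'] -> ['d', 'c', 'a', 'e', 'b']
'a': index 2 in ['d', 'c', 'a', 'e', 'b'] -> ['a', 'd', 'c', 'e', 'b']
'd': index 1 in ['a', 'd', 'c', 'e', 'b'] -> ['d', 'a', 'c', 'e', 'b']


Output: [1, 4, 4, 4, 4, 2, 2, 1, 2, 1]


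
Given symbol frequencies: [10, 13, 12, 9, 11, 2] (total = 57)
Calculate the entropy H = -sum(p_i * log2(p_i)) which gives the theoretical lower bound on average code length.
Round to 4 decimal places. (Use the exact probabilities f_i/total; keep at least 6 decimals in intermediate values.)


Per-symbol terms -p_i * log2(p_i) with p_i = f_i/57:
  p = 10/57 = 0.175439: log2(p) = -2.510962, -p*log2(p) = 0.440520
  p = 13/57 = 0.228070: log2(p) = -2.132450, -p*log2(p) = 0.486348
  p = 12/57 = 0.210526: log2(p) = -2.247928, -p*log2(p) = 0.473248
  p = 9/57 = 0.157895: log2(p) = -2.662965, -p*log2(p) = 0.420468
  p = 11/57 = 0.192982: log2(p) = -2.373458, -p*log2(p) = 0.458036
  p = 2/57 = 0.035088: log2(p) = -4.832890, -p*log2(p) = 0.169575
H = 0.440520 + 0.486348 + 0.473248 + 0.420468 + 0.458036 + 0.169575 = 2.448195

H = 2.4482 bits/symbol


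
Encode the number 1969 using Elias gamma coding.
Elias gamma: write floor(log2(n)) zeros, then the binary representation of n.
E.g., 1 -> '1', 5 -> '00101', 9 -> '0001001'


num_bits = floor(log2(1969)) + 1 = 11
leading_zeros = num_bits - 1 = 10
binary(1969) = 11110110001

Elias gamma(1969) = '0000000000' + '11110110001' = 000000000011110110001 (21 bits)


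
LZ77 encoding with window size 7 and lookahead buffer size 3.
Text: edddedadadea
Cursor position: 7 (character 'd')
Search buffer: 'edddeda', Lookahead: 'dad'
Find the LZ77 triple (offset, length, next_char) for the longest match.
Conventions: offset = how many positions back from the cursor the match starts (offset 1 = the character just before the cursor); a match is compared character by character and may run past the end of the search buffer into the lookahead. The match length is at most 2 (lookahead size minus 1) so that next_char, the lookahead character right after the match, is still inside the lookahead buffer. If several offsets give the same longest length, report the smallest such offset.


Try each offset into the search buffer:
  offset=1 (pos 6, char 'a'): match length 0
  offset=2 (pos 5, char 'd'): match length 2
  offset=3 (pos 4, char 'e'): match length 0
  offset=4 (pos 3, char 'd'): match length 1
  offset=5 (pos 2, char 'd'): match length 1
  offset=6 (pos 1, char 'd'): match length 1
  offset=7 (pos 0, char 'e'): match length 0
Longest match has length 2 at offset 2.
next_char = character at position 7 + 2 = 9 -> 'd'

Best match: offset=2, length=2 (matching 'da' starting at position 5)
LZ77 triple: (2, 2, 'd')


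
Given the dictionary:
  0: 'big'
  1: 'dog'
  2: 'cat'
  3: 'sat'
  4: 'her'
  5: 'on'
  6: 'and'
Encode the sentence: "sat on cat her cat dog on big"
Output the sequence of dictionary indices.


Look up each word in the dictionary:
  'sat' -> 3
  'on' -> 5
  'cat' -> 2
  'her' -> 4
  'cat' -> 2
  'dog' -> 1
  'on' -> 5
  'big' -> 0

Encoded: [3, 5, 2, 4, 2, 1, 5, 0]


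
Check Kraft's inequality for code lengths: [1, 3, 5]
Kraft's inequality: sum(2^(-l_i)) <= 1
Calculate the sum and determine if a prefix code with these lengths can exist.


Sum = 2^(-1) + 2^(-3) + 2^(-5)
    = 0.5 + 0.125 + 0.03125
    = 21/32 = 0.65625
Since 0.65625 <= 1, Kraft's inequality IS satisfied.
A prefix code with these lengths CAN exist.

Kraft sum = 0.65625. Satisfied.


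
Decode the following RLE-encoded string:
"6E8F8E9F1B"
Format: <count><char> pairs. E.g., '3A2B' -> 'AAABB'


Expanding each <count><char> pair:
  6E -> 'EEEEEE'
  8F -> 'FFFFFFFF'
  8E -> 'EEEEEEEE'
  9F -> 'FFFFFFFFF'
  1B -> 'B'

Decoded = EEEEEEFFFFFFFFEEEEEEEEFFFFFFFFFB


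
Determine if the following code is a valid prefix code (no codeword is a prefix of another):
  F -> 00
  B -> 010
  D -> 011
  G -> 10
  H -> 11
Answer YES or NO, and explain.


Checking each pair (does one codeword prefix another?):
  F='00' vs B='010': no prefix
  F='00' vs D='011': no prefix
  F='00' vs G='10': no prefix
  F='00' vs H='11': no prefix
  B='010' vs F='00': no prefix
  B='010' vs D='011': no prefix
  B='010' vs G='10': no prefix
  B='010' vs H='11': no prefix
  D='011' vs F='00': no prefix
  D='011' vs B='010': no prefix
  D='011' vs G='10': no prefix
  D='011' vs H='11': no prefix
  G='10' vs F='00': no prefix
  G='10' vs B='010': no prefix
  G='10' vs D='011': no prefix
  G='10' vs H='11': no prefix
  H='11' vs F='00': no prefix
  H='11' vs B='010': no prefix
  H='11' vs D='011': no prefix
  H='11' vs G='10': no prefix
No violation found over all pairs.

YES -- this is a valid prefix code. No codeword is a prefix of any other codeword.


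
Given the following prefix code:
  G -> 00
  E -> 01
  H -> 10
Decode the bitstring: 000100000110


Decoding step by step:
Bits 00 -> G
Bits 01 -> E
Bits 00 -> G
Bits 00 -> G
Bits 01 -> E
Bits 10 -> H


Decoded message: GEGGEH


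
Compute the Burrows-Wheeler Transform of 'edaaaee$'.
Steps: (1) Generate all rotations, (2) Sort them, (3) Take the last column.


Rotations (sorted):
  0: $edaaaee -> last char: e
  1: aaaee$ed -> last char: d
  2: aaee$eda -> last char: a
  3: aee$edaa -> last char: a
  4: daaaee$e -> last char: e
  5: e$edaaae -> last char: e
  6: edaaaee$ -> last char: $
  7: ee$edaaa -> last char: a


BWT = edaaee$a


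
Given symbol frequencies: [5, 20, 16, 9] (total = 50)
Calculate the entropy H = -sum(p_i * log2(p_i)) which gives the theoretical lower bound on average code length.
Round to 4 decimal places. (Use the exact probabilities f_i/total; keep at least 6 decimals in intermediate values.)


Per-symbol terms -p_i * log2(p_i) with p_i = f_i/50:
  p = 5/50 = 0.100000: log2(p) = -3.321928, -p*log2(p) = 0.332193
  p = 20/50 = 0.400000: log2(p) = -1.321928, -p*log2(p) = 0.528771
  p = 16/50 = 0.320000: log2(p) = -1.643856, -p*log2(p) = 0.526034
  p = 9/50 = 0.180000: log2(p) = -2.473931, -p*log2(p) = 0.445308
H = 0.332193 + 0.528771 + 0.526034 + 0.445308 = 1.832306

H = 1.8323 bits/symbol


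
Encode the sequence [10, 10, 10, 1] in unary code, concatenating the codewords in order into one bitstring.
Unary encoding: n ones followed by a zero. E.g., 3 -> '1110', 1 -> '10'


Encode each number as n ones followed by a terminating 0:
  10 -> 11111111110 (11 bits)
  10 -> 11111111110 (11 bits)
  10 -> 11111111110 (11 bits)
  1 -> 10 (2 bits)
Total length = 11 + 11 + 11 + 2 = 35 bits.

Unary([10, 10, 10, 1]) = 11111111110111111111101111111111010 (35 bits)


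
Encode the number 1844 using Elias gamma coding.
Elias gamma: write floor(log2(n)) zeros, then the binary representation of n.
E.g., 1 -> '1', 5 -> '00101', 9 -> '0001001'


num_bits = floor(log2(1844)) + 1 = 11
leading_zeros = num_bits - 1 = 10
binary(1844) = 11100110100

Elias gamma(1844) = '0000000000' + '11100110100' = 000000000011100110100 (21 bits)


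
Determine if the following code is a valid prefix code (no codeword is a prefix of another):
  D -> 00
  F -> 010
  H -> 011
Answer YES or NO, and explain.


Checking each pair (does one codeword prefix another?):
  D='00' vs F='010': no prefix
  D='00' vs H='011': no prefix
  F='010' vs D='00': no prefix
  F='010' vs H='011': no prefix
  H='011' vs D='00': no prefix
  H='011' vs F='010': no prefix
No violation found over all pairs.

YES -- this is a valid prefix code. No codeword is a prefix of any other codeword.


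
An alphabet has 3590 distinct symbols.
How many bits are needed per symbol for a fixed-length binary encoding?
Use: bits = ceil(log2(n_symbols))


log2(3590) = 11.8098
Bracket: 2^11 = 2048 < 3590 <= 2^12 = 4096
So ceil(log2(3590)) = 12

bits = ceil(log2(3590)) = ceil(11.8098) = 12 bits


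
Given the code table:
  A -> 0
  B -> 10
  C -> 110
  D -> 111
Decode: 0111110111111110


Decoding:
0 -> A
111 -> D
110 -> C
111 -> D
111 -> D
110 -> C


Result: ADCDDC


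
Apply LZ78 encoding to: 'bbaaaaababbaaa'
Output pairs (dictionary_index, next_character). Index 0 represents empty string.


LZ78 encoding steps:
Dictionary: {0: ''}
Step 1: w='' (idx 0), next='b' -> output (0, 'b'), add 'b' as idx 1
Step 2: w='b' (idx 1), next='a' -> output (1, 'a'), add 'ba' as idx 2
Step 3: w='' (idx 0), next='a' -> output (0, 'a'), add 'a' as idx 3
Step 4: w='a' (idx 3), next='a' -> output (3, 'a'), add 'aa' as idx 4
Step 5: w='a' (idx 3), next='b' -> output (3, 'b'), add 'ab' as idx 5
Step 6: w='ab' (idx 5), next='b' -> output (5, 'b'), add 'abb' as idx 6
Step 7: w='aa' (idx 4), next='a' -> output (4, 'a'), add 'aaa' as idx 7


Encoded: [(0, 'b'), (1, 'a'), (0, 'a'), (3, 'a'), (3, 'b'), (5, 'b'), (4, 'a')]


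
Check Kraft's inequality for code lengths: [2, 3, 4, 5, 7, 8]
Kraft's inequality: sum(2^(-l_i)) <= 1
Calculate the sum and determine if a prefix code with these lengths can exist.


Sum = 2^(-2) + 2^(-3) + 2^(-4) + 2^(-5) + 2^(-7) + 2^(-8)
    = 0.25 + 0.125 + 0.0625 + 0.03125 + 0.0078125 + 0.00390625
    = 123/256 = 0.48046875
Since 0.48046875 <= 1, Kraft's inequality IS satisfied.
A prefix code with these lengths CAN exist.

Kraft sum = 0.48046875. Satisfied.


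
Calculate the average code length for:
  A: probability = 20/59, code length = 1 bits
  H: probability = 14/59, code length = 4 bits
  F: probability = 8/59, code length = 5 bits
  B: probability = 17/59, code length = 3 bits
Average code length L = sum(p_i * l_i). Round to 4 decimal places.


Weighted contributions p_i * l_i:
  A: (20/59) * 1 = 20/59
  H: (14/59) * 4 = 56/59
  F: (8/59) * 5 = 40/59
  B: (17/59) * 3 = 51/59
Sum = (20 + 56 + 40 + 51)/59 = 167/59

L = 167/59 = 2.8305 bits/symbol


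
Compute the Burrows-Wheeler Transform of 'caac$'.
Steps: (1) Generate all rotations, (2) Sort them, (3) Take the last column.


Rotations (sorted):
  0: $caac -> last char: c
  1: aac$c -> last char: c
  2: ac$ca -> last char: a
  3: c$caa -> last char: a
  4: caac$ -> last char: $


BWT = ccaa$


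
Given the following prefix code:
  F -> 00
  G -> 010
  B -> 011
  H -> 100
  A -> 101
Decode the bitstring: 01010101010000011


Decoding step by step:
Bits 010 -> G
Bits 101 -> A
Bits 010 -> G
Bits 100 -> H
Bits 00 -> F
Bits 011 -> B


Decoded message: GAGHFB


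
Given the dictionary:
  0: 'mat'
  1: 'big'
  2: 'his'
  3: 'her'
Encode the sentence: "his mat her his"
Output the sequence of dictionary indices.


Look up each word in the dictionary:
  'his' -> 2
  'mat' -> 0
  'her' -> 3
  'his' -> 2

Encoded: [2, 0, 3, 2]


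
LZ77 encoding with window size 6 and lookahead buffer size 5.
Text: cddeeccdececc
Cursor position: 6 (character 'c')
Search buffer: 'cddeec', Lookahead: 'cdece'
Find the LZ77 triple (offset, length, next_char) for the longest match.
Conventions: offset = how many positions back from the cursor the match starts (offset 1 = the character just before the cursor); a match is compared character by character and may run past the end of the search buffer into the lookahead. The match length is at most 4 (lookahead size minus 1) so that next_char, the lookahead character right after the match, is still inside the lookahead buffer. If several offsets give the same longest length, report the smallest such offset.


Try each offset into the search buffer:
  offset=1 (pos 5, char 'c'): match length 1
  offset=2 (pos 4, char 'e'): match length 0
  offset=3 (pos 3, char 'e'): match length 0
  offset=4 (pos 2, char 'd'): match length 0
  offset=5 (pos 1, char 'd'): match length 0
  offset=6 (pos 0, char 'c'): match length 2
Longest match has length 2 at offset 6.
next_char = character at position 6 + 2 = 8 -> 'e'

Best match: offset=6, length=2 (matching 'cd' starting at position 0)
LZ77 triple: (6, 2, 'e')


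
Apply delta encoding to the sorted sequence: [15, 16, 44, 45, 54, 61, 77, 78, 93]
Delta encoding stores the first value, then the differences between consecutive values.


First value: 15
Deltas:
  16 - 15 = 1
  44 - 16 = 28
  45 - 44 = 1
  54 - 45 = 9
  61 - 54 = 7
  77 - 61 = 16
  78 - 77 = 1
  93 - 78 = 15


Delta encoded: [15, 1, 28, 1, 9, 7, 16, 1, 15]


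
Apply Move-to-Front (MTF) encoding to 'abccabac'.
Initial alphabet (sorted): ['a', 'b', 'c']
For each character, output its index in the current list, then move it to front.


MTF encoding:
'a': index 0 in ['a', 'b', 'c'] -> ['a', 'b', 'c']
'b': index 1 in ['a', 'b', 'c'] -> ['b', 'a', 'c']
'c': index 2 in ['b', 'a', 'c'] -> ['c', 'b', 'a']
'c': index 0 in ['c', 'b', 'a'] -> ['c', 'b', 'a']
'a': index 2 in ['c', 'b', 'a'] -> ['a', 'c', 'b']
'b': index 2 in ['a', 'c', 'b'] -> ['b', 'a', 'c']
'a': index 1 in ['b', 'a', 'c'] -> ['a', 'b', 'c']
'c': index 2 in ['a', 'b', 'c'] -> ['c', 'a', 'b']


Output: [0, 1, 2, 0, 2, 2, 1, 2]


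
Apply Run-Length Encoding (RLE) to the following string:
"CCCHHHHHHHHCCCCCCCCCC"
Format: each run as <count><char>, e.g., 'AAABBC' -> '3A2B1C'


Scanning runs left to right:
  i=0: run of 'C' x 3 -> '3C'
  i=3: run of 'H' x 8 -> '8H'
  i=11: run of 'C' x 10 -> '10C'

RLE = 3C8H10C


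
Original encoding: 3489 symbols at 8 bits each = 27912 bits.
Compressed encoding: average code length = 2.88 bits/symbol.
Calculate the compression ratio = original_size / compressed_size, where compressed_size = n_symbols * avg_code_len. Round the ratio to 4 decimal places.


original_size = n_symbols * orig_bits = 3489 * 8 = 27912 bits
compressed_size = n_symbols * avg_code_len = 3489 * 2.88 = 10048.32 bits
ratio = original_size / compressed_size = 27912 / 10048.32 = 2.7778

Compression ratio = 2.7778


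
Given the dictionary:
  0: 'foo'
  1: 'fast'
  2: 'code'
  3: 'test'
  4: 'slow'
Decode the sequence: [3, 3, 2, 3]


Look up each index in the dictionary:
  3 -> 'test'
  3 -> 'test'
  2 -> 'code'
  3 -> 'test'

Decoded: "test test code test"


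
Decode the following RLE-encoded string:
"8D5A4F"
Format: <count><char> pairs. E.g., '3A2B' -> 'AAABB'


Expanding each <count><char> pair:
  8D -> 'DDDDDDDD'
  5A -> 'AAAAA'
  4F -> 'FFFF'

Decoded = DDDDDDDDAAAAAFFFF


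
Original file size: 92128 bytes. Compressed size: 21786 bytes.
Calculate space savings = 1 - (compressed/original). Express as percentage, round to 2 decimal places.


ratio = compressed/original = 21786/92128 = 0.236475
savings = 1 - ratio = 1 - 0.236475 = 0.763525
as a percentage: 0.763525 * 100 = 76.35%

Space savings = 1 - 21786/92128 = 76.35%


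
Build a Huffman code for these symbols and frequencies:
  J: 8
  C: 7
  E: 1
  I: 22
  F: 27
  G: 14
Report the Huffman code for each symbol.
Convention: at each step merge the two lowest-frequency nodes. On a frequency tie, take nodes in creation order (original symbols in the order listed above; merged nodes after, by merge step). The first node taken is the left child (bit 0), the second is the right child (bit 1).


Huffman tree construction:
Step 1: Merge E(1) + C(7) = 8
Step 2: Merge J(8) + (E+C)(8) = 16
Step 3: Merge G(14) + (J+(E+C))(16) = 30
Step 4: Merge I(22) + F(27) = 49
Step 5: Merge (G+(J+(E+C)))(30) + (I+F)(49) = 79
Read each symbol's code off the tree from the root (left child = 0, right child = 1).

Codes:
  J: 010 (length 3)
  C: 0111 (length 4)
  E: 0110 (length 4)
  I: 10 (length 2)
  F: 11 (length 2)
  G: 00 (length 2)
Average code length: 182/79 = 2.3038 bits/symbol


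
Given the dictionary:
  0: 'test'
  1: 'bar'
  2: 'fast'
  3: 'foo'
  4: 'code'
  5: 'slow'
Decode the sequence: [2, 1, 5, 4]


Look up each index in the dictionary:
  2 -> 'fast'
  1 -> 'bar'
  5 -> 'slow'
  4 -> 'code'

Decoded: "fast bar slow code"


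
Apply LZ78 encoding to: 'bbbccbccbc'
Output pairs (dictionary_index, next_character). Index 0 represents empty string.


LZ78 encoding steps:
Dictionary: {0: ''}
Step 1: w='' (idx 0), next='b' -> output (0, 'b'), add 'b' as idx 1
Step 2: w='b' (idx 1), next='b' -> output (1, 'b'), add 'bb' as idx 2
Step 3: w='' (idx 0), next='c' -> output (0, 'c'), add 'c' as idx 3
Step 4: w='c' (idx 3), next='b' -> output (3, 'b'), add 'cb' as idx 4
Step 5: w='c' (idx 3), next='c' -> output (3, 'c'), add 'cc' as idx 5
Step 6: w='b' (idx 1), next='c' -> output (1, 'c'), add 'bc' as idx 6


Encoded: [(0, 'b'), (1, 'b'), (0, 'c'), (3, 'b'), (3, 'c'), (1, 'c')]


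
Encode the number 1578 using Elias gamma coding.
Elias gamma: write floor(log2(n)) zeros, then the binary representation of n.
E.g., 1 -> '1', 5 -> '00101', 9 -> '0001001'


num_bits = floor(log2(1578)) + 1 = 11
leading_zeros = num_bits - 1 = 10
binary(1578) = 11000101010

Elias gamma(1578) = '0000000000' + '11000101010' = 000000000011000101010 (21 bits)
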